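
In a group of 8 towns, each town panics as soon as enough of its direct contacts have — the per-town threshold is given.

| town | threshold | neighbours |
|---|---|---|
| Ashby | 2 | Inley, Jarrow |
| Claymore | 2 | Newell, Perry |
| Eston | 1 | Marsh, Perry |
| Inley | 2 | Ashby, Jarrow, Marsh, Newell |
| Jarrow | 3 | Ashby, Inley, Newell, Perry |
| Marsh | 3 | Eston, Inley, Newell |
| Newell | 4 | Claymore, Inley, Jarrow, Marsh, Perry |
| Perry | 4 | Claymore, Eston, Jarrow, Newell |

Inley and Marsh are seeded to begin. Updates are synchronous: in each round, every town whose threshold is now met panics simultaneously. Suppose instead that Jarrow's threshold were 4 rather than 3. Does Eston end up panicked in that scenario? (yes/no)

With Jarrow's threshold at 4:
Round 1 — Inley, Marsh panic (initial).
Round 2 — checking thresholds:
  Ashby: 1 of 2 neighbours < 2, holds.
  Eston: 1 of 2 neighbours ≥ 1, panics.
  Jarrow: 1 of 4 neighbours < 4, holds.
  Newell: 2 of 5 neighbours < 4, holds.
Round 3 — no new panics; cascade stops.

yes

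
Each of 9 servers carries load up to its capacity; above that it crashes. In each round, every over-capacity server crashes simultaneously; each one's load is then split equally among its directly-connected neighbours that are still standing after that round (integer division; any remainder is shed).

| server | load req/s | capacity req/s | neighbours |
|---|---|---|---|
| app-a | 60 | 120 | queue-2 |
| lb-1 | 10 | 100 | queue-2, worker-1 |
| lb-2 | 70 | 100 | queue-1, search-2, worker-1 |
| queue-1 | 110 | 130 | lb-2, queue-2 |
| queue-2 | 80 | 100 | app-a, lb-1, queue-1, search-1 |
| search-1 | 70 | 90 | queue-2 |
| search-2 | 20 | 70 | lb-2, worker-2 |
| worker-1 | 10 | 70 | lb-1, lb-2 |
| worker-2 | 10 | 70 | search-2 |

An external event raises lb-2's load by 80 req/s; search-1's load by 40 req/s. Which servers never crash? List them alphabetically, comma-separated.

search-2, worker-2

Round 1 — lb-2 at 150 > 100; search-1 at 110 > 90. lb-2, search-1 crash.
  lb-2 sheds 150 req/s to queue-1, search-2, worker-1: 50 each.
    queue-1: 110+50 = 160 > 130
    search-2: 20+50 = 70 ≤ 70
    worker-1: 10+50 = 60 ≤ 70
  search-1 sheds 110 req/s to queue-2: 110 each.
    queue-2: 80+110 = 190 > 100
Round 2 — queue-1, queue-2 crash.
  queue-1 sheds 160 req/s: no online neighbours, lost.
  queue-2 sheds 190 req/s to app-a, lb-1: 95 each.
    app-a: 60+95 = 155 > 120
    lb-1: 10+95 = 105 > 100
Round 3 — app-a, lb-1 crash.
  app-a sheds 155 req/s: no online neighbours, lost.
  lb-1 sheds 105 req/s to worker-1: 105 each.
    worker-1: 60+105 = 165 > 70
Round 4 — worker-1 crashes.
  worker-1 sheds 165 req/s: no online neighbours, lost.
No further crashes.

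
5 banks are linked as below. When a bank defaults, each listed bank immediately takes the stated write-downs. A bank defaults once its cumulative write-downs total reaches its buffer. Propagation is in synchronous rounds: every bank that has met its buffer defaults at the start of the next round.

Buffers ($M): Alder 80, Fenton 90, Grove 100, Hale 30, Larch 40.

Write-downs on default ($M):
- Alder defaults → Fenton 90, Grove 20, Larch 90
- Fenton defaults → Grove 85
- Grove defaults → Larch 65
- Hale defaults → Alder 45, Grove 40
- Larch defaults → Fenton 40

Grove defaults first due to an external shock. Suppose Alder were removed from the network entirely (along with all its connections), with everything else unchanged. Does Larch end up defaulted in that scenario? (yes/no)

With Alder removed:
Round 1 — Grove defaults (initial).
  Larch: +65 → 65 ≥ 40
Round 2 — Larch defaults.
  Fenton: +40 → 40 < 90
No further defaults.

yes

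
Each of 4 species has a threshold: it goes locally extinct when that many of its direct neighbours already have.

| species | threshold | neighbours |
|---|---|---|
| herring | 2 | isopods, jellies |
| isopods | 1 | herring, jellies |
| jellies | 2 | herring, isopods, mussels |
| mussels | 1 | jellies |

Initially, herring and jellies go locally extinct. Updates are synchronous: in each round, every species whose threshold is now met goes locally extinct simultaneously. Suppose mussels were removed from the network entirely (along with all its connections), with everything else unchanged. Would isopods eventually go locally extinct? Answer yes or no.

yes

With mussels removed:
Round 1 — herring, jellies go locally extinct (initial).
Round 2 — checking thresholds:
  isopods: 2 of 2 neighbours ≥ 1, goes locally extinct.
Round 3 — no new extinctions; cascade stops.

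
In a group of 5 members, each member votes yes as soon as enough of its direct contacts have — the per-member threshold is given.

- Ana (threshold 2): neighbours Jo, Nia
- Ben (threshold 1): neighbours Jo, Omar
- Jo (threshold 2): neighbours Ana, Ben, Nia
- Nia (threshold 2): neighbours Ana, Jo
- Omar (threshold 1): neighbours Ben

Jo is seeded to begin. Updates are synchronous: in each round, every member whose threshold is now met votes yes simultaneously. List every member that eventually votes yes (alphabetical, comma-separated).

Ben, Jo, Omar

Round 1 — Jo votes yes (initial).
Round 2 — checking thresholds:
  Ana: 1 of 2 neighbours < 2, holds.
  Ben: 1 of 2 neighbours ≥ 1, votes yes.
  Nia: 1 of 2 neighbours < 2, holds.
Round 3 — checking thresholds:
  Ana: 1 of 2 neighbours < 2, holds.
  Nia: 1 of 2 neighbours < 2, holds.
  Omar: 1 of 1 neighbours ≥ 1, votes yes.
Round 4 — no new yes votes; cascade stops.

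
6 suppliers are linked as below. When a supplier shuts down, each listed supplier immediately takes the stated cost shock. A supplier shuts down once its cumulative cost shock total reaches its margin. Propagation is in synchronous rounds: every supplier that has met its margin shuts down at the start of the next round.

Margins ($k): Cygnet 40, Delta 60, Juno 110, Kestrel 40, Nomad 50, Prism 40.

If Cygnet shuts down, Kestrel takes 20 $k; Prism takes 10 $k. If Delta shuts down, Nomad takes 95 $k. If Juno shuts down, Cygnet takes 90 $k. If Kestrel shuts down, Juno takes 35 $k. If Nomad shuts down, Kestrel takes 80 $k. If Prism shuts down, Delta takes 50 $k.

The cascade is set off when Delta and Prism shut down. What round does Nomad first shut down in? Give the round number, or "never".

Round 1 — Delta, Prism shut down (initial).
  Nomad: +95 → 95 ≥ 50
Round 2 — Nomad shuts down.
  Kestrel: +80 → 80 ≥ 40
Round 3 — Kestrel shuts down.
  Juno: +35 → 35 < 110
No further shutdowns.

2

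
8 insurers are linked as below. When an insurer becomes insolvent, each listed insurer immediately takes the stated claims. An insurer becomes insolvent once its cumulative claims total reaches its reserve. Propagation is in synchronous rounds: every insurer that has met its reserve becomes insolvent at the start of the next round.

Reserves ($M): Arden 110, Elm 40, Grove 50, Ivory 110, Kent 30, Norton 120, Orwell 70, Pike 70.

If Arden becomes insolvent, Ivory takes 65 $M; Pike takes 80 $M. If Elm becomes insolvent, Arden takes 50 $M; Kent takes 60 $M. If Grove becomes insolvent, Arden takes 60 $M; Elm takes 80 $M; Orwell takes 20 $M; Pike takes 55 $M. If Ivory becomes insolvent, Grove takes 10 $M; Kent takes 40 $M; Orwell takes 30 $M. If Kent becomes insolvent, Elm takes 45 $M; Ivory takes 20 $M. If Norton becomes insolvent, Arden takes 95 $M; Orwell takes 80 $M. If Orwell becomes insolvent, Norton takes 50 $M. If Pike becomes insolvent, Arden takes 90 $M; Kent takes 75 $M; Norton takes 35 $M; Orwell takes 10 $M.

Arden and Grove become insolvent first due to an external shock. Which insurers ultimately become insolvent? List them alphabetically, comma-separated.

Round 1 — Arden, Grove become insolvent (initial).
  Elm: +80 → 80 ≥ 40
  Ivory: +65 → 65 < 110
  Orwell: +20 → 20 < 70
  Pike: +80+55 → 135 ≥ 70
Round 2 — Elm, Pike become insolvent.
  Kent: +60+75 → 135 ≥ 30
  Norton: +35 → 35 < 120
  Orwell: +10 → 30 < 70
Round 3 — Kent becomes insolvent.
  Ivory: +20 → 85 < 110
No further insolvencies.

Arden, Elm, Grove, Kent, Pike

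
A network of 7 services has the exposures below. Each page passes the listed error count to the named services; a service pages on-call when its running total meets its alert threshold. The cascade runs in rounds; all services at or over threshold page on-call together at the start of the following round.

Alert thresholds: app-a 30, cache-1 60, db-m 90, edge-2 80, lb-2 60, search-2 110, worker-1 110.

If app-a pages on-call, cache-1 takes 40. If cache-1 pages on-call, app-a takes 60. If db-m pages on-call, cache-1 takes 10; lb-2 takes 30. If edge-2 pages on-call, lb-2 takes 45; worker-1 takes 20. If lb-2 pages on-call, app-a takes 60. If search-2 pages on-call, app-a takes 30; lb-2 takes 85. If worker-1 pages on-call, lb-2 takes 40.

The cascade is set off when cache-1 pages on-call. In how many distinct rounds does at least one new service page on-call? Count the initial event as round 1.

2

Round 1 — cache-1 pages on-call (initial).
  app-a: +60 → 60 ≥ 30
Round 2 — app-a pages on-call.
No further pages.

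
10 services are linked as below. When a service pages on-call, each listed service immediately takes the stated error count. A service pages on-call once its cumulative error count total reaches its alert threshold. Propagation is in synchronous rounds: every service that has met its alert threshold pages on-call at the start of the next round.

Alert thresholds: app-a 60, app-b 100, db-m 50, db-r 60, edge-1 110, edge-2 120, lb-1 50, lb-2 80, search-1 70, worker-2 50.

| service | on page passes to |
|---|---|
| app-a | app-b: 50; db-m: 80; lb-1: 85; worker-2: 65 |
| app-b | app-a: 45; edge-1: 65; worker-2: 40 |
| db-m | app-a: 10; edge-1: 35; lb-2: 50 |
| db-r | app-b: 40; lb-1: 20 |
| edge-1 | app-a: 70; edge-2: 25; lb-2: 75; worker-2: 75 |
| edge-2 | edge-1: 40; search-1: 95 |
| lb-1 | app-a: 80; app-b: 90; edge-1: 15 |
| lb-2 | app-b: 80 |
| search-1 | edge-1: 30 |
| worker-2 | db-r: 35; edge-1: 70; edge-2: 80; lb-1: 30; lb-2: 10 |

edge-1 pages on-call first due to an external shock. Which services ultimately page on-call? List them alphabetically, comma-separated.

app-a, app-b, db-m, edge-1, lb-1, lb-2, worker-2

Round 1 — edge-1 pages on-call (initial).
  app-a: +70 → 70 ≥ 60
  edge-2: +25 → 25 < 120
  lb-2: +75 → 75 < 80
  worker-2: +75 → 75 ≥ 50
Round 2 — app-a, worker-2 page on-call.
  app-b: +50 → 50 < 100
  db-m: +80 → 80 ≥ 50
  db-r: +35 → 35 < 60
  edge-2: +80 → 105 < 120
  lb-1: +85+30 → 115 ≥ 50
  lb-2: +10 → 85 ≥ 80
Round 3 — db-m, lb-1, lb-2 page on-call.
  app-b: +90+80 → 220 ≥ 100
Round 4 — app-b pages on-call.
No further pages.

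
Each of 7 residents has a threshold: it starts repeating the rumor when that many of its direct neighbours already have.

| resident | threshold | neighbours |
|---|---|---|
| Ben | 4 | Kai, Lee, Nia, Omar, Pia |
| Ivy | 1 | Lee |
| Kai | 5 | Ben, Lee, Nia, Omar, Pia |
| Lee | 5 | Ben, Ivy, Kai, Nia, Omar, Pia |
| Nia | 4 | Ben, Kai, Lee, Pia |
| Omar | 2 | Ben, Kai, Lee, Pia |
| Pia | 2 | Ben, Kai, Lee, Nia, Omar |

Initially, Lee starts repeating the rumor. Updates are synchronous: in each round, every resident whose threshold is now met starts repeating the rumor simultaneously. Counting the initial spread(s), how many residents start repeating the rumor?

Round 1 — Lee starts repeating the rumor (initial).
Round 2 — checking thresholds:
  Ben: 1 of 5 neighbours < 4, holds.
  Ivy: 1 of 1 neighbours ≥ 1, starts repeating the rumor.
  Kai: 1 of 5 neighbours < 5, holds.
  Nia: 1 of 4 neighbours < 4, holds.
  Omar: 1 of 4 neighbours < 2, holds.
  Pia: 1 of 5 neighbours < 2, holds.
Round 3 — no new spreads; cascade stops.

2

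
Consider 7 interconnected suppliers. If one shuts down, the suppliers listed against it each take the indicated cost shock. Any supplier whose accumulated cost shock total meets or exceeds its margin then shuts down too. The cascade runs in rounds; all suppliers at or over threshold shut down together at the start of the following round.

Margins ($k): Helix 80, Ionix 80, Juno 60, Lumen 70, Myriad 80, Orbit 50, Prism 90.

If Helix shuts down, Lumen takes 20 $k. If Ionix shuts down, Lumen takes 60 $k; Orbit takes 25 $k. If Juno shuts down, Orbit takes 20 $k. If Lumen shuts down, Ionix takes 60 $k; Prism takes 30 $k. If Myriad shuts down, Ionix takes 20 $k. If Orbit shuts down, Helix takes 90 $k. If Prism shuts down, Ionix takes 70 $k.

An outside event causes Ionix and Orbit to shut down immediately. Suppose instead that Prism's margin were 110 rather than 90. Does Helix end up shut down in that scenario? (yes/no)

With Prism's margin at 110:
Round 1 — Ionix, Orbit shut down (initial).
  Helix: +90 → 90 ≥ 80
  Lumen: +60 → 60 < 70
Round 2 — Helix shuts down.
  Lumen: +20 → 80 ≥ 70
Round 3 — Lumen shuts down.
  Prism: +30 → 30 < 110
No further shutdowns.

yes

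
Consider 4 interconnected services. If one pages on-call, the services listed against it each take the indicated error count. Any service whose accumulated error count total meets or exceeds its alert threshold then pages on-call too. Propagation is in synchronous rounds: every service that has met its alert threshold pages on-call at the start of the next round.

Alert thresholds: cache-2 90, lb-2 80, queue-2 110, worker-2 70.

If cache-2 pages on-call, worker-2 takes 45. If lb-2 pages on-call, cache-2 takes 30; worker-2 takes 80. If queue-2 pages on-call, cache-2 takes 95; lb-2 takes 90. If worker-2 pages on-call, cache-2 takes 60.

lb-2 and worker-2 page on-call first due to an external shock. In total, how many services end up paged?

3

Round 1 — lb-2, worker-2 page on-call (initial).
  cache-2: +30+60 → 90 ≥ 90
Round 2 — cache-2 pages on-call.
No further pages.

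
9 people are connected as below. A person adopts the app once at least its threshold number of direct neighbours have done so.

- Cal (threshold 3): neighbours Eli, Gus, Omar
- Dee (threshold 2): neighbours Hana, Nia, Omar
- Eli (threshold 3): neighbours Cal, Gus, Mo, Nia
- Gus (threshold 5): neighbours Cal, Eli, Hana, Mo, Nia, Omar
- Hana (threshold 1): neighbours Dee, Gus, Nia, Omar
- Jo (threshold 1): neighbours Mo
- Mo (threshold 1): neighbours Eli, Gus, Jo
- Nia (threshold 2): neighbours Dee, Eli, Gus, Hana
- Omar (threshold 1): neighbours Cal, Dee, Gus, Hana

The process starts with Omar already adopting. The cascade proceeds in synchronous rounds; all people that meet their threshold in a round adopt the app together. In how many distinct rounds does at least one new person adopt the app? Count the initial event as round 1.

Round 1 — Omar adopts the app (initial).
Round 2 — checking thresholds:
  Cal: 1 of 3 neighbours < 3, holds.
  Dee: 1 of 3 neighbours < 2, holds.
  Gus: 1 of 6 neighbours < 5, holds.
  Hana: 1 of 4 neighbours ≥ 1, adopts the app.
Round 3 — checking thresholds:
  Cal: 1 of 3 neighbours < 3, holds.
  Dee: 2 of 3 neighbours ≥ 2, adopts the app.
  Gus: 2 of 6 neighbours < 5, holds.
  Nia: 1 of 4 neighbours < 2, holds.
Round 4 — checking thresholds:
  Cal: 1 of 3 neighbours < 3, holds.
  Gus: 2 of 6 neighbours < 5, holds.
  Nia: 2 of 4 neighbours ≥ 2, adopts the app.
Round 5 — no new adoptions; cascade stops.

4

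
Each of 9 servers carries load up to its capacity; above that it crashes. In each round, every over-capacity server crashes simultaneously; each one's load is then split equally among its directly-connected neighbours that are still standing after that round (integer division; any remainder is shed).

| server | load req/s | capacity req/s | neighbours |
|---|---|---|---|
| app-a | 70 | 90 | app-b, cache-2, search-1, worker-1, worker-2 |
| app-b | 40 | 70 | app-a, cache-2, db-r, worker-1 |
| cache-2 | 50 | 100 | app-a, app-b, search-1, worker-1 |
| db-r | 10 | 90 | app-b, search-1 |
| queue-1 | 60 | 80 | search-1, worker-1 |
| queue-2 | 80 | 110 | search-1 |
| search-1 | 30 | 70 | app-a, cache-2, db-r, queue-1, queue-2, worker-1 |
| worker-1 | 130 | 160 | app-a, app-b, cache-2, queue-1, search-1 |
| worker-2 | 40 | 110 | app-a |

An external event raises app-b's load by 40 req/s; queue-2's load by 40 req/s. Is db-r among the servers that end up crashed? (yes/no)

no

Round 1 — app-b at 80 > 70; queue-2 at 120 > 110. app-b, queue-2 crash.
  app-b sheds 80 req/s to app-a, cache-2, db-r, worker-1: 20 each.
    app-a: 70+20 = 90 ≤ 90
    cache-2: 50+20 = 70 ≤ 100
    db-r: 10+20 = 30 ≤ 90
    worker-1: 130+20 = 150 ≤ 160
  queue-2 sheds 120 req/s to search-1: 120 each.
    search-1: 30+120 = 150 > 70
Round 2 — search-1 crashes.
  search-1 sheds 150 req/s to app-a, cache-2, db-r, queue-1, worker-1: 30 each.
    app-a: 90+30 = 120 > 90
    cache-2: 70+30 = 100 ≤ 100
    db-r: 30+30 = 60 ≤ 90
    queue-1: 60+30 = 90 > 80
    worker-1: 150+30 = 180 > 160
Round 3 — app-a, queue-1, worker-1 crash.
  app-a sheds 120 req/s to cache-2, worker-2: 60 each.
    cache-2: 100+60 = 160 > 100
    worker-2: 40+60 = 100 ≤ 110
  queue-1 sheds 90 req/s: no online neighbours, lost.
  worker-1 sheds 180 req/s to cache-2: 180 each.
    cache-2: 160+180 = 340 > 100
Round 4 — cache-2 crashes.
  cache-2 sheds 340 req/s: no online neighbours, lost.
No further crashes.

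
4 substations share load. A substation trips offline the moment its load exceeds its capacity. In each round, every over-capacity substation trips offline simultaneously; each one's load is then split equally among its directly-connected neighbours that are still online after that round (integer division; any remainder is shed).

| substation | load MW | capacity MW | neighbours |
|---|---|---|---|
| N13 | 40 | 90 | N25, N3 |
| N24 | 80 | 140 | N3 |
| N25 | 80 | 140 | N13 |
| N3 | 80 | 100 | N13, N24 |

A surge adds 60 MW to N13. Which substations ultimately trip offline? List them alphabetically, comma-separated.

N13, N24, N3

Round 1 — N13 at 100 > 90. N13 trips offline.
  N13 sheds 100 MW to N25, N3: 50 each.
    N25: 80+50 = 130 ≤ 140
    N3: 80+50 = 130 > 100
Round 2 — N3 trips offline.
  N3 sheds 130 MW to N24: 130 each.
    N24: 80+130 = 210 > 140
Round 3 — N24 trips offline.
  N24 sheds 210 MW: no online neighbours, lost.
No further trips.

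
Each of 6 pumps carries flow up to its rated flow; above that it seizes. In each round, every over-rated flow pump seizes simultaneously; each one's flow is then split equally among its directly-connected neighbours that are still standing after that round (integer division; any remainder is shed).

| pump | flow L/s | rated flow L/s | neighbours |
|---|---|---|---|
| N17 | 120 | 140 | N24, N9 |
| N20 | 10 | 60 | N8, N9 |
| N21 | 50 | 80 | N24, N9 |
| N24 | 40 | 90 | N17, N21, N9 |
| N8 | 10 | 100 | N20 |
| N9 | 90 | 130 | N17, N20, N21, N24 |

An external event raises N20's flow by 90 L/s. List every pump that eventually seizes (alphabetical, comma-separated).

N17, N20, N21, N24, N9

Round 1 — N20 at 100 > 60. N20 seizes.
  N20 sheds 100 L/s to N8, N9: 50 each.
    N8: 10+50 = 60 ≤ 100
    N9: 90+50 = 140 > 130
Round 2 — N9 seizes.
  N9 sheds 140 L/s to N17, N21, N24: 46 each (2 lost).
    N17: 120+46 = 166 > 140
    N21: 50+46 = 96 > 80
    N24: 40+46 = 86 ≤ 90
Round 3 — N17, N21 seize.
  N17 sheds 166 L/s to N24: 166 each.
    N24: 86+166 = 252 > 90
  N21 sheds 96 L/s to N24: 96 each.
    N24: 252+96 = 348 > 90
Round 4 — N24 seizes.
  N24 sheds 348 L/s: no online neighbours, lost.
No further seizures.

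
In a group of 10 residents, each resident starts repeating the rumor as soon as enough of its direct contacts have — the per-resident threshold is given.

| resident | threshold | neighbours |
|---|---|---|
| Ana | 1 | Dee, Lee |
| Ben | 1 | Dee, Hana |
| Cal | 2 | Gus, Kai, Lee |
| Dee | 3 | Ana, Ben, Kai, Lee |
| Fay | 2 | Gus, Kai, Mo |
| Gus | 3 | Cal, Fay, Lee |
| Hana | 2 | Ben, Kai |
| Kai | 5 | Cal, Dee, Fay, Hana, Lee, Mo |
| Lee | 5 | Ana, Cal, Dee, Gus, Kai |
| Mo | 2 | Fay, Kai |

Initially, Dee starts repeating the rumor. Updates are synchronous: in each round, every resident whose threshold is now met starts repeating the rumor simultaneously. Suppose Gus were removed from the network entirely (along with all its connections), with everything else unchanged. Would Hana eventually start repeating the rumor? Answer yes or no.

no

With Gus removed:
Round 1 — Dee starts repeating the rumor (initial).
Round 2 — checking thresholds:
  Ana: 1 of 2 neighbours ≥ 1, starts repeating the rumor.
  Ben: 1 of 2 neighbours ≥ 1, starts repeating the rumor.
  Kai: 1 of 6 neighbours < 5, holds.
  Lee: 1 of 4 neighbours < 5, holds.
Round 3 — no new spreads; cascade stops.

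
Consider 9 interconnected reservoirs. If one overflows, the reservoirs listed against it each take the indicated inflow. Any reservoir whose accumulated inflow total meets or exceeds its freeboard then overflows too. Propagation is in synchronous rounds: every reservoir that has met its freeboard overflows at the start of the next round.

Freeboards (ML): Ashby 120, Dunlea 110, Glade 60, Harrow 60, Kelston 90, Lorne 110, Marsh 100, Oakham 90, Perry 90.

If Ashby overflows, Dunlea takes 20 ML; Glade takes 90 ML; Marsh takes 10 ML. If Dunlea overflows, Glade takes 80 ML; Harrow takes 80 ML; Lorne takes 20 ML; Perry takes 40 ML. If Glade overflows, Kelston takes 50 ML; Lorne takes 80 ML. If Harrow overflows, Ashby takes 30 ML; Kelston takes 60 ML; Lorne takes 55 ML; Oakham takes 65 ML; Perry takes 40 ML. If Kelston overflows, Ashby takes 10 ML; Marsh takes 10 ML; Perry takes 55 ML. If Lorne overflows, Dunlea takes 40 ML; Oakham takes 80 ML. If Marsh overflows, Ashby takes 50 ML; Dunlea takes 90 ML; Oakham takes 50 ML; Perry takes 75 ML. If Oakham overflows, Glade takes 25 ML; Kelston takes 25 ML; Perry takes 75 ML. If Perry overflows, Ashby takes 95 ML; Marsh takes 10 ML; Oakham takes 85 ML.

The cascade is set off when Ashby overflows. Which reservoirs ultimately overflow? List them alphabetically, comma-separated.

Ashby, Glade

Round 1 — Ashby overflows (initial).
  Dunlea: +20 → 20 < 110
  Glade: +90 → 90 ≥ 60
  Marsh: +10 → 10 < 100
Round 2 — Glade overflows.
  Kelston: +50 → 50 < 90
  Lorne: +80 → 80 < 110
No further overflows.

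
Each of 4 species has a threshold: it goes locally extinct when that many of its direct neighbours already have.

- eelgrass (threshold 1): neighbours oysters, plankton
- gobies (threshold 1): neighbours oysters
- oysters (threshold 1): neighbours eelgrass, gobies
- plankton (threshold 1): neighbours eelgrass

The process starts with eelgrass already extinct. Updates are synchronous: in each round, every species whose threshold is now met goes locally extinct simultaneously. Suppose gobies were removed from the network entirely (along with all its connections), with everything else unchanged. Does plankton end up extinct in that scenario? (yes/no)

With gobies removed:
Round 1 — eelgrass goes locally extinct (initial).
Round 2 — checking thresholds:
  oysters: 1 of 1 neighbours ≥ 1, goes locally extinct.
  plankton: 1 of 1 neighbours ≥ 1, goes locally extinct.
Round 3 — no new extinctions; cascade stops.

yes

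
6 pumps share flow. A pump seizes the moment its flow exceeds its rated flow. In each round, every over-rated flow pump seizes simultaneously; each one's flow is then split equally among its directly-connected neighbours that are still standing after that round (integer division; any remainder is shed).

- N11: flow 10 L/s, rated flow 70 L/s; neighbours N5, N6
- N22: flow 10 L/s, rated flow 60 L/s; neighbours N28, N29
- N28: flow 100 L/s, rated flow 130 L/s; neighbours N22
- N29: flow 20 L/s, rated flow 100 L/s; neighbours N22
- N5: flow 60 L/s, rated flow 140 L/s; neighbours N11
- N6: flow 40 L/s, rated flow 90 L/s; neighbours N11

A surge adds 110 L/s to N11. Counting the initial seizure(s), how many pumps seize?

Round 1 — N11 at 120 > 70. N11 seizes.
  N11 sheds 120 L/s to N5, N6: 60 each.
    N5: 60+60 = 120 ≤ 140
    N6: 40+60 = 100 > 90
Round 2 — N6 seizes.
  N6 sheds 100 L/s: no online neighbours, lost.
No further seizures.

2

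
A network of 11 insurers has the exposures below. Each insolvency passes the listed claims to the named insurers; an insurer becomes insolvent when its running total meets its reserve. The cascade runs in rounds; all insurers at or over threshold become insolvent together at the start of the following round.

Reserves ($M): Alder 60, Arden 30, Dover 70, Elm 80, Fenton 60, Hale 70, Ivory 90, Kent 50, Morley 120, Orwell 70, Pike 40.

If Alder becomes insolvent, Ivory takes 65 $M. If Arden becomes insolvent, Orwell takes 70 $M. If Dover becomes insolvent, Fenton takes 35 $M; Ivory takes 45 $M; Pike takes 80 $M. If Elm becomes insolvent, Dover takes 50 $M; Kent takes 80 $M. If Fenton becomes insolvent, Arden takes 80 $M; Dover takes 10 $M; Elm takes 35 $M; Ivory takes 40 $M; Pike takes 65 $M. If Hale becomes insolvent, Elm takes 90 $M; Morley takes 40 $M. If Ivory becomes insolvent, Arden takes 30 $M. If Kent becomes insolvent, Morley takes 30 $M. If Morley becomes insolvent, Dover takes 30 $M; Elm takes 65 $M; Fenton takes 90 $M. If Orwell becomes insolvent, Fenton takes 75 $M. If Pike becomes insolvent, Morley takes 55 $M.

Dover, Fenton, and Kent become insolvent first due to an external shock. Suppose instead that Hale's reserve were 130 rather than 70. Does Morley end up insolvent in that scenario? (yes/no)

With Hale's reserve at 130:
Round 1 — Dover, Fenton, Kent become insolvent (initial).
  Arden: +80 → 80 ≥ 30
  Elm: +35 → 35 < 80
  Ivory: +45+40 → 85 < 90
  Morley: +30 → 30 < 120
  Pike: +80+65 → 145 ≥ 40
Round 2 — Arden, Pike become insolvent.
  Morley: +55 → 85 < 120
  Orwell: +70 → 70 ≥ 70
Round 3 — Orwell becomes insolvent.
No further insolvencies.

no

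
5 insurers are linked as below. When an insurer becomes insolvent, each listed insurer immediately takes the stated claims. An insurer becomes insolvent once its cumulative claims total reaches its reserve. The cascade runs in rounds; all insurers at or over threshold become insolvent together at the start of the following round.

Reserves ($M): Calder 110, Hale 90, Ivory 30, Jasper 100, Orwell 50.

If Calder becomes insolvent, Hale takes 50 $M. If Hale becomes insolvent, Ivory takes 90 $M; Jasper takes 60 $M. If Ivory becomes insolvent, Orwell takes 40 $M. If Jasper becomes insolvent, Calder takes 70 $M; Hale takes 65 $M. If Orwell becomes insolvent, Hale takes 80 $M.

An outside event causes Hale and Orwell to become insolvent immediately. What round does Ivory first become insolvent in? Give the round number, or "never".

Round 1 — Hale, Orwell become insolvent (initial).
  Ivory: +90 → 90 ≥ 30
  Jasper: +60 → 60 < 100
Round 2 — Ivory becomes insolvent.
No further insolvencies.

2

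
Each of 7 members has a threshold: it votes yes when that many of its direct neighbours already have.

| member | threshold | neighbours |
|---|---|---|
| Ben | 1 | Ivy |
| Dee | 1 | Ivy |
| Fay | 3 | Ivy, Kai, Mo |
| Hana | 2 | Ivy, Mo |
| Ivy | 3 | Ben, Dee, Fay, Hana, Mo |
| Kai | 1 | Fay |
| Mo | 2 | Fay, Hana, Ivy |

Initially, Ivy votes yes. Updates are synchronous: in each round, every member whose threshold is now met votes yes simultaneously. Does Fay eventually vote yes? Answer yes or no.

Round 1 — Ivy votes yes (initial).
Round 2 — checking thresholds:
  Ben: 1 of 1 neighbours ≥ 1, votes yes.
  Dee: 1 of 1 neighbours ≥ 1, votes yes.
  Fay: 1 of 3 neighbours < 3, below threshold.
  Hana: 1 of 2 neighbours < 2, below threshold.
  Mo: 1 of 3 neighbours < 2, below threshold.
Round 3 — no new yes votes; cascade stops.

no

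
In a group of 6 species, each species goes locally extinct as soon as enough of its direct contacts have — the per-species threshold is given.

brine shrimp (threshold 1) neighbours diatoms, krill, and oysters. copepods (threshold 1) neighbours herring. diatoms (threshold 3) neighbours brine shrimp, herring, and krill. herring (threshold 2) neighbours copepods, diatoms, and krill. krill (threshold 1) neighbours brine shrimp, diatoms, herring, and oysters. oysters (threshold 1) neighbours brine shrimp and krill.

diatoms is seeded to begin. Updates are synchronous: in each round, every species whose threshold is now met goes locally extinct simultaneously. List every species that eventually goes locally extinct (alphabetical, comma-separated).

Round 1 — diatoms goes locally extinct (initial).
Round 2 — checking thresholds:
  brine shrimp: 1 of 3 neighbours ≥ 1, goes locally extinct.
  herring: 1 of 3 neighbours < 2, not yet.
  krill: 1 of 4 neighbours ≥ 1, goes locally extinct.
Round 3 — checking thresholds:
  herring: 2 of 3 neighbours ≥ 2, goes locally extinct.
  oysters: 2 of 2 neighbours ≥ 1, goes locally extinct.
Round 4 — checking thresholds:
  copepods: 1 of 1 neighbours ≥ 1, goes locally extinct.
Round 5 — no new extinctions; cascade stops.

brine shrimp, copepods, diatoms, herring, krill, oysters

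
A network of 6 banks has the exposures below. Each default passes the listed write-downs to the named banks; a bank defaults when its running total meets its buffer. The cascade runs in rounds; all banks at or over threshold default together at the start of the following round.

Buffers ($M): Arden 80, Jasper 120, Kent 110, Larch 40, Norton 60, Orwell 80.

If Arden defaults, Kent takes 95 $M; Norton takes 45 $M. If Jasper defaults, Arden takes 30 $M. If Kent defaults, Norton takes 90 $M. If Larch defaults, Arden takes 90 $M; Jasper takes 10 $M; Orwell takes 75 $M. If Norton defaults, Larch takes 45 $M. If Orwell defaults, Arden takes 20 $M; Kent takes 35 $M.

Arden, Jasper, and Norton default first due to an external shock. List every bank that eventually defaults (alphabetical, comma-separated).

Round 1 — Arden, Jasper, Norton default (initial).
  Kent: +95 → 95 < 110
  Larch: +45 → 45 ≥ 40
Round 2 — Larch defaults.
  Orwell: +75 → 75 < 80
No further defaults.

Arden, Jasper, Larch, Norton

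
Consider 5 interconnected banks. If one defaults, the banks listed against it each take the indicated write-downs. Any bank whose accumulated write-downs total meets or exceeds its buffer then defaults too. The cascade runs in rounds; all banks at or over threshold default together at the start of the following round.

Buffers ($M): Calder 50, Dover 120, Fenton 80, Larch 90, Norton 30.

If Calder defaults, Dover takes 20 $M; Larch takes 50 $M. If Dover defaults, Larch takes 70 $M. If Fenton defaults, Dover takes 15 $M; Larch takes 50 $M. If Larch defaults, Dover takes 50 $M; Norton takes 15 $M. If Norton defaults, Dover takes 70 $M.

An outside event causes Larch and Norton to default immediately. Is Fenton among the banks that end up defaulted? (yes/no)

no

Round 1 — Larch, Norton default (initial).
  Dover: +50+70 → 120 ≥ 120
Round 2 — Dover defaults.
No further defaults.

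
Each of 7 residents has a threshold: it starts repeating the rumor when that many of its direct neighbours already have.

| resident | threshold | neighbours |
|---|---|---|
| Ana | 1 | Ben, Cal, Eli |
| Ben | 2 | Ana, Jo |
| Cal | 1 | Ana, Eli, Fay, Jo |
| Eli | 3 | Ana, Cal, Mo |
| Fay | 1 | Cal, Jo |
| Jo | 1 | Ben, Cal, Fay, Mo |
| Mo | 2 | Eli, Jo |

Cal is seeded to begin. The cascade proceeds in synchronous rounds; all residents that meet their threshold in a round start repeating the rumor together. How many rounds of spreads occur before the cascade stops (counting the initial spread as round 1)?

3

Round 1 — Cal starts repeating the rumor (initial).
Round 2 — checking thresholds:
  Ana: 1 of 3 neighbours ≥ 1, starts repeating the rumor.
  Eli: 1 of 3 neighbours < 3, not yet.
  Fay: 1 of 2 neighbours ≥ 1, starts repeating the rumor.
  Jo: 1 of 4 neighbours ≥ 1, starts repeating the rumor.
Round 3 — checking thresholds:
  Ben: 2 of 2 neighbours ≥ 2, starts repeating the rumor.
  Eli: 2 of 3 neighbours < 3, not yet.
  Mo: 1 of 2 neighbours < 2, not yet.
Round 4 — no new spreads; cascade stops.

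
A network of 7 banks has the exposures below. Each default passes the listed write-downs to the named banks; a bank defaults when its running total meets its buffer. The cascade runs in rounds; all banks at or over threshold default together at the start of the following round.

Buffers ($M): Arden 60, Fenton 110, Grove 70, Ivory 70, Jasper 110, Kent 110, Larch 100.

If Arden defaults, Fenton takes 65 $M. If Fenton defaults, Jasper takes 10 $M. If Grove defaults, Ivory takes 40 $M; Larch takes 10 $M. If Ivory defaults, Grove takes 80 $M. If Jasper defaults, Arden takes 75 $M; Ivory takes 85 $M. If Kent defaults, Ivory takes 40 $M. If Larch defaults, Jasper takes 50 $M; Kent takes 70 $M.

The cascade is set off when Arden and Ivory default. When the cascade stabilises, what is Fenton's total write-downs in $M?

65

Round 1 — Arden, Ivory default (initial).
  Fenton: +65 → 65 < 110
  Grove: +80 → 80 ≥ 70
Round 2 — Grove defaults.
  Larch: +10 → 10 < 100
No further defaults.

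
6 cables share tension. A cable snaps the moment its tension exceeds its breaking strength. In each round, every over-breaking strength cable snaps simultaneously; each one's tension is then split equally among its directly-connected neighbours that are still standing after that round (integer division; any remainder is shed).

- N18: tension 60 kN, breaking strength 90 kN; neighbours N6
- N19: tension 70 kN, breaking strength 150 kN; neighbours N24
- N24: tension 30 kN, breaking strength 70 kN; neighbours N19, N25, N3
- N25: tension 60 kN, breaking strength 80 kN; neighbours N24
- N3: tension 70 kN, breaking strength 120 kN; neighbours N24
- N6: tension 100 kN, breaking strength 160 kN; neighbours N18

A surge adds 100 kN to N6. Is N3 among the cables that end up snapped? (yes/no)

Round 1 — N6 at 200 > 160. N6 snaps.
  N6 sheds 200 kN to N18: 200 each.
    N18: 60+200 = 260 > 90
Round 2 — N18 snaps.
  N18 sheds 260 kN: no online neighbours, lost.
No further breaks.

no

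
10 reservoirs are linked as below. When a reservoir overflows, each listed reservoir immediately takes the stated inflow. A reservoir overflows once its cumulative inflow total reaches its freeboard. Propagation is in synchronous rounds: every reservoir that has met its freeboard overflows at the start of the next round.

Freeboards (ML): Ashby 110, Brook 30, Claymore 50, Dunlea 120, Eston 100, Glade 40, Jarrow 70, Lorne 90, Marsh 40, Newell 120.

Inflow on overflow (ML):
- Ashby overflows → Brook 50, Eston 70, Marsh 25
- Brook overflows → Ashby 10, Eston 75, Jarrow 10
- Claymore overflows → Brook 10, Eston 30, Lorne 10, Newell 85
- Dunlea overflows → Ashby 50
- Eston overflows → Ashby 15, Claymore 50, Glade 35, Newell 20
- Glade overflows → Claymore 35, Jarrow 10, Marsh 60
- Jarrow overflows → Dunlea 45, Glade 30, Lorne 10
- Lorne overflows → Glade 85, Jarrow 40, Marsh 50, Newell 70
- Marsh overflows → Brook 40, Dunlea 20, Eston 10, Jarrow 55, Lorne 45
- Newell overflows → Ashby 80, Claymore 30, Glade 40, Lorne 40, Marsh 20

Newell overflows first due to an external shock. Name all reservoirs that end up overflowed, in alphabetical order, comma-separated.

Round 1 — Newell overflows (initial).
  Ashby: +80 → 80 < 110
  Claymore: +30 → 30 < 50
  Glade: +40 → 40 ≥ 40
  Lorne: +40 → 40 < 90
  Marsh: +20 → 20 < 40
Round 2 — Glade overflows.
  Claymore: +35 → 65 ≥ 50
  Jarrow: +10 → 10 < 70
  Marsh: +60 → 80 ≥ 40
Round 3 — Claymore, Marsh overflow.
  Brook: +10+40 → 50 ≥ 30
  Dunlea: +20 → 20 < 120
  Eston: +30+10 → 40 < 100
  Jarrow: +55 → 65 < 70
  Lorne: +10+45 → 95 ≥ 90
Round 4 — Brook, Lorne overflow.
  Ashby: +10 → 90 < 110
  Eston: +75 → 115 ≥ 100
  Jarrow: +10+40 → 115 ≥ 70
Round 5 — Eston, Jarrow overflow.
  Ashby: +15 → 105 < 110
  Dunlea: +45 → 65 < 120
No further overflows.

Brook, Claymore, Eston, Glade, Jarrow, Lorne, Marsh, Newell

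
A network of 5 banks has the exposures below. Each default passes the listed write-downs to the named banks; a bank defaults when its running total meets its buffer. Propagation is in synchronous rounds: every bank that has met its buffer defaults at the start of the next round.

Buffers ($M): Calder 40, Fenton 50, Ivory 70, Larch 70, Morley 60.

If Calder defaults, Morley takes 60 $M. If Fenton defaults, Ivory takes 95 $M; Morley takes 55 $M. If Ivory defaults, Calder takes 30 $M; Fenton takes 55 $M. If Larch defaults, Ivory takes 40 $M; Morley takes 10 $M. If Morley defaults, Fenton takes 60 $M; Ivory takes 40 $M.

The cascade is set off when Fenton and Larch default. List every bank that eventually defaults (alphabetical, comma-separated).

Fenton, Ivory, Larch, Morley

Round 1 — Fenton, Larch default (initial).
  Ivory: +95+40 → 135 ≥ 70
  Morley: +55+10 → 65 ≥ 60
Round 2 — Ivory, Morley default.
  Calder: +30 → 30 < 40
No further defaults.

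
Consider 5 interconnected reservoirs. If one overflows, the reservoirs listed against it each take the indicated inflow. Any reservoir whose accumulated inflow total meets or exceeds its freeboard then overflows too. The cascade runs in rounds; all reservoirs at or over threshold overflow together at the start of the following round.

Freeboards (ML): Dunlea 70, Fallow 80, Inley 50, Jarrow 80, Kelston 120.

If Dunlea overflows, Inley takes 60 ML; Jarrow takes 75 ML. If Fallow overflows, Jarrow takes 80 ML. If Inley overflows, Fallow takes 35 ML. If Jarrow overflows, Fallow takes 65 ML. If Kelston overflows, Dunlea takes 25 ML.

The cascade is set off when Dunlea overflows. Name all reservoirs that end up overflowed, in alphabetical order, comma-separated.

Round 1 — Dunlea overflows (initial).
  Inley: +60 → 60 ≥ 50
  Jarrow: +75 → 75 < 80
Round 2 — Inley overflows.
  Fallow: +35 → 35 < 80
No further overflows.

Dunlea, Inley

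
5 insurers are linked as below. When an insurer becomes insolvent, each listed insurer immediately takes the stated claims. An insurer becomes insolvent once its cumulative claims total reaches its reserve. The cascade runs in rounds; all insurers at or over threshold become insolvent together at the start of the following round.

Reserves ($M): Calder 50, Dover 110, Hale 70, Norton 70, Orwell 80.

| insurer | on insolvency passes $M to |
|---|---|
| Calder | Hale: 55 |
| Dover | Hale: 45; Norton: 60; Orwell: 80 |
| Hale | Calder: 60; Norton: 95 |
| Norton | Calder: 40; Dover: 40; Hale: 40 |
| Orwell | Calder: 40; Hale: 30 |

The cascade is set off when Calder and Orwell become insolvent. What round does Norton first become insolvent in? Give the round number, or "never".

3

Round 1 — Calder, Orwell become insolvent (initial).
  Hale: +55+30 → 85 ≥ 70
Round 2 — Hale becomes insolvent.
  Norton: +95 → 95 ≥ 70
Round 3 — Norton becomes insolvent.
  Dover: +40 → 40 < 110
No further insolvencies.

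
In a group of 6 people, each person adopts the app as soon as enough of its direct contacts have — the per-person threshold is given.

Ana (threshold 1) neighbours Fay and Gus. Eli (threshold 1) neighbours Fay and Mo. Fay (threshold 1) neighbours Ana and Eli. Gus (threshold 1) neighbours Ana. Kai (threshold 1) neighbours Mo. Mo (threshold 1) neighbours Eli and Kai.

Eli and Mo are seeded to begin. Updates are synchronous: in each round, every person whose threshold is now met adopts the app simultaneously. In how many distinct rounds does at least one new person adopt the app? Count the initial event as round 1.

4

Round 1 — Eli, Mo adopt the app (initial).
Round 2 — checking thresholds:
  Fay: 1 of 2 neighbours ≥ 1, adopts the app.
  Kai: 1 of 1 neighbours ≥ 1, adopts the app.
Round 3 — checking thresholds:
  Ana: 1 of 2 neighbours ≥ 1, adopts the app.
Round 4 — checking thresholds:
  Gus: 1 of 1 neighbours ≥ 1, adopts the app.
Round 5 — no new adoptions; cascade stops.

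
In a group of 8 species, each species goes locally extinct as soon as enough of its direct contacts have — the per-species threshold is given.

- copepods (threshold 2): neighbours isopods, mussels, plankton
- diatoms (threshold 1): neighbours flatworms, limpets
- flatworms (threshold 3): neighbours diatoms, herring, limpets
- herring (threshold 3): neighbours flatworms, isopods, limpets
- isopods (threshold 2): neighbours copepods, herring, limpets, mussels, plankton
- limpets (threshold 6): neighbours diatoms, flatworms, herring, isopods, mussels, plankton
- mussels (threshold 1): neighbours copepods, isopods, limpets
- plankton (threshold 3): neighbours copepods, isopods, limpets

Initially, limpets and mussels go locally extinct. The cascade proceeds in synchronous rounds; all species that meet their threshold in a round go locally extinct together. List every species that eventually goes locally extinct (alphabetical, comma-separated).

Round 1 — limpets, mussels go locally extinct (initial).
Round 2 — checking thresholds:
  copepods: 1 of 3 neighbours < 2, holds.
  diatoms: 1 of 2 neighbours ≥ 1, goes locally extinct.
  flatworms: 1 of 3 neighbours < 3, holds.
  herring: 1 of 3 neighbours < 3, holds.
  isopods: 2 of 5 neighbours ≥ 2, goes locally extinct.
  plankton: 1 of 3 neighbours < 3, holds.
Round 3 — checking thresholds:
  copepods: 2 of 3 neighbours ≥ 2, goes locally extinct.
  flatworms: 2 of 3 neighbours < 3, holds.
  herring: 2 of 3 neighbours < 3, holds.
  plankton: 2 of 3 neighbours < 3, holds.
Round 4 — checking thresholds:
  flatworms: 2 of 3 neighbours < 3, holds.
  herring: 2 of 3 neighbours < 3, holds.
  plankton: 3 of 3 neighbours ≥ 3, goes locally extinct.
Round 5 — no new extinctions; cascade stops.

copepods, diatoms, isopods, limpets, mussels, plankton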